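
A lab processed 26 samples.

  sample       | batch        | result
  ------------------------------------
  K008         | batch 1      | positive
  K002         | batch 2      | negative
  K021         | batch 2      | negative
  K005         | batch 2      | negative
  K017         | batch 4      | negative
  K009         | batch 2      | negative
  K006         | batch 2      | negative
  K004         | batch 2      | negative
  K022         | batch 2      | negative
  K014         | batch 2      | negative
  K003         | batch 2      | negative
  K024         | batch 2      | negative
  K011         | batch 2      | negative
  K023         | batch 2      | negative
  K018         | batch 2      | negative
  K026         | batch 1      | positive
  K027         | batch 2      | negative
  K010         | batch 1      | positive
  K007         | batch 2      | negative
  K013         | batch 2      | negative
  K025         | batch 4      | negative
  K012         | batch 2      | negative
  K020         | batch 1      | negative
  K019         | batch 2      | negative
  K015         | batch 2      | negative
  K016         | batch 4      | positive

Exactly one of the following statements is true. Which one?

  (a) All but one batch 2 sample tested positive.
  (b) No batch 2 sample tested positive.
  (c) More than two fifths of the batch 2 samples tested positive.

|A| = 19, |A ∩ B| = 0, |A ∖ B| = 19.
(a) requires |A ∖ B| = 1: false.
(b) requires A ∩ B = ∅ (|A ∩ B| = 0): true.
(c) requires |A ∩ B| / |A| > 2/5: false.

(b)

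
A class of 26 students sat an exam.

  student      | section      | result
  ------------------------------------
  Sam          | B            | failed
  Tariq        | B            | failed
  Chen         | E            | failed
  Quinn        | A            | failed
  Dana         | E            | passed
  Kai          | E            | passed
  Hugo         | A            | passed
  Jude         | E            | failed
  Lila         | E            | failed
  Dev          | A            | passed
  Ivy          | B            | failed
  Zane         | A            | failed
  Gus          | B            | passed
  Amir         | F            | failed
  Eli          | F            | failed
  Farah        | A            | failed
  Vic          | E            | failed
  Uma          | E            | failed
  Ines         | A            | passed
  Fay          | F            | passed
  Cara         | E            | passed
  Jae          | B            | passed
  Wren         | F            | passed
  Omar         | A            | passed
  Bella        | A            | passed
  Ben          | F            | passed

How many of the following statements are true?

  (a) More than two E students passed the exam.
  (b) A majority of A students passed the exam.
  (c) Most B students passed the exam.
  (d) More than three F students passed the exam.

(a) E: |A| = 8, |A ∩ B| = 3; needs |A ∩ B| > 2 — true.
(b) A: |A| = 8, |A ∩ B| = 5; needs |A ∩ B| > |A ∖ B| — true.
(c) B: |A| = 5, |A ∩ B| = 2; needs |A ∩ B| > |A ∖ B| — false.
(d) F: |A| = 5, |A ∩ B| = 3; needs |A ∩ B| > 3 — false.

2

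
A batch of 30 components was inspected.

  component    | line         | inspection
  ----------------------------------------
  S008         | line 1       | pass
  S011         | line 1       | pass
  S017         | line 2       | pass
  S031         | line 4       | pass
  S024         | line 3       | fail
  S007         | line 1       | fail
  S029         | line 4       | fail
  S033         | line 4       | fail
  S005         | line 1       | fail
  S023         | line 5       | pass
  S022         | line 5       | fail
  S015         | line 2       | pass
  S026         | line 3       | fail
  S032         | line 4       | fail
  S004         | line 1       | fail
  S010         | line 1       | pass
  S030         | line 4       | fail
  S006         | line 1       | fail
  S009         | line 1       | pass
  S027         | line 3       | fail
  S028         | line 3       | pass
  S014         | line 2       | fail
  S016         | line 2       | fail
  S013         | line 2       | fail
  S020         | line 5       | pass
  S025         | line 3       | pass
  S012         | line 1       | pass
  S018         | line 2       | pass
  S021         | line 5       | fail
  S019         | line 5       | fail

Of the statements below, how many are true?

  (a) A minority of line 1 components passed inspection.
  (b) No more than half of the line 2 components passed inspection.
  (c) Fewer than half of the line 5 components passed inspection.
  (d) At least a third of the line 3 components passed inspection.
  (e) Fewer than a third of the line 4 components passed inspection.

4

(a) line 1: |A| = 9, |A ∩ B| = 5; needs |A ∩ B| < |A ∖ B| — false.
(b) line 2: |A| = 6, |A ∩ B| = 3; needs |A ∩ B| ≤ |A ∖ B| — true.
(c) line 5: |A| = 5, |A ∩ B| = 2; needs |A ∩ B| < |A ∖ B| — true.
(d) line 3: |A| = 5, |A ∩ B| = 2; needs |A ∩ B| / |A| ≥ 1/3 — true.
(e) line 4: |A| = 5, |A ∩ B| = 1; needs |A ∩ B| / |A| < 1/3 — true.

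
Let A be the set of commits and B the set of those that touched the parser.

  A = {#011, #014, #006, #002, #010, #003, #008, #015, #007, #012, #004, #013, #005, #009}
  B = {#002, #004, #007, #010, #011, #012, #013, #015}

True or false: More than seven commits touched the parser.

The determiner here denotes the relation: |A ∩ B| > 7.
A (the restrictor) = {#011, #014, #006, #002, #010, #003, #008, #015, #007, #012, #004, #013, #005, #009}, |A| = 14.
A ∩ B = {#011, #002, #010, #015, #007, #012, #004, #013}, so |A ∩ B| = 8.
|A ∩ B| = 8, so the statement is true.

True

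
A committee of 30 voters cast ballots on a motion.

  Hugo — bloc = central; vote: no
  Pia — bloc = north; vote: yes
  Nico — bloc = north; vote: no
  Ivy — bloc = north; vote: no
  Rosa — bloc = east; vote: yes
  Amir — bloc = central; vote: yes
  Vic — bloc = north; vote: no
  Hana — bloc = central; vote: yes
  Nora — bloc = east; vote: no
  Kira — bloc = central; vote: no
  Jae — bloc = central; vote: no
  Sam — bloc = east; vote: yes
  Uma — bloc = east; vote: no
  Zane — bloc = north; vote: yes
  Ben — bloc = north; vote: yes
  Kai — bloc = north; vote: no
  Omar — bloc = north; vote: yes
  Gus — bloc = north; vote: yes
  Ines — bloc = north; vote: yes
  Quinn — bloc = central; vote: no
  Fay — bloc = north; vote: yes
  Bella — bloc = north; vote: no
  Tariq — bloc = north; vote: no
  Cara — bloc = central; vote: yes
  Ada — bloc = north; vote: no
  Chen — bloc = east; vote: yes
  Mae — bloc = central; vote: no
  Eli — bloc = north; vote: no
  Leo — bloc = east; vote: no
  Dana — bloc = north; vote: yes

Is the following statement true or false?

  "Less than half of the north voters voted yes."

The determiner here denotes the relation: |A ∩ B| < |A ∖ B|.
|A| = 16, |A ∩ B| = 8, |A ∖ B| = 8.
8 = 8, so the statement is false.

False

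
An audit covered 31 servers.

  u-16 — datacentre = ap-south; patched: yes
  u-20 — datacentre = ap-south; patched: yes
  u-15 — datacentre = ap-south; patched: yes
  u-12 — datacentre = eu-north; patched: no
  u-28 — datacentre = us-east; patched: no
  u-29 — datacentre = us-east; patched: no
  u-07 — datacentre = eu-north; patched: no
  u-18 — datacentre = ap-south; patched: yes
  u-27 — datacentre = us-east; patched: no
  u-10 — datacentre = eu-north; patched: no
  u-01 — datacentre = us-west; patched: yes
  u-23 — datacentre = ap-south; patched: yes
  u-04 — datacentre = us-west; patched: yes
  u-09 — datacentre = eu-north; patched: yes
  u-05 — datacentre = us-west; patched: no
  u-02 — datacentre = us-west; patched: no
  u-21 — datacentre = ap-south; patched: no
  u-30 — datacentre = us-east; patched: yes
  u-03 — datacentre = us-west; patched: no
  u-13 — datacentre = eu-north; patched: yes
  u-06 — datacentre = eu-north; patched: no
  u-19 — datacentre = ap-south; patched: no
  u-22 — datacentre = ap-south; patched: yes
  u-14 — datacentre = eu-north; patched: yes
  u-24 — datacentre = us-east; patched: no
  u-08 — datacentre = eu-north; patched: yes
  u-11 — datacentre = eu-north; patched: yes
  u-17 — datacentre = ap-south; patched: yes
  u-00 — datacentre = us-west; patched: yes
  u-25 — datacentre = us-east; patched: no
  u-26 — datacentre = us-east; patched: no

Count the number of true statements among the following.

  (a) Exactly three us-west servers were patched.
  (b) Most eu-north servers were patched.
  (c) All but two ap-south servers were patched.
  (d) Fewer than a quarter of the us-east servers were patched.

(a) us-west: |A| = 6, |A ∩ B| = 3; needs |A ∩ B| = 3 — true.
(b) eu-north: |A| = 9, |A ∩ B| = 5; needs |A ∩ B| > |A ∖ B| — true.
(c) ap-south: |A| = 9, |A ∩ B| = 7; needs |A ∖ B| = 2 — true.
(d) us-east: |A| = 7, |A ∩ B| = 1; needs |A ∩ B| / |A| < 1/4 — true.

4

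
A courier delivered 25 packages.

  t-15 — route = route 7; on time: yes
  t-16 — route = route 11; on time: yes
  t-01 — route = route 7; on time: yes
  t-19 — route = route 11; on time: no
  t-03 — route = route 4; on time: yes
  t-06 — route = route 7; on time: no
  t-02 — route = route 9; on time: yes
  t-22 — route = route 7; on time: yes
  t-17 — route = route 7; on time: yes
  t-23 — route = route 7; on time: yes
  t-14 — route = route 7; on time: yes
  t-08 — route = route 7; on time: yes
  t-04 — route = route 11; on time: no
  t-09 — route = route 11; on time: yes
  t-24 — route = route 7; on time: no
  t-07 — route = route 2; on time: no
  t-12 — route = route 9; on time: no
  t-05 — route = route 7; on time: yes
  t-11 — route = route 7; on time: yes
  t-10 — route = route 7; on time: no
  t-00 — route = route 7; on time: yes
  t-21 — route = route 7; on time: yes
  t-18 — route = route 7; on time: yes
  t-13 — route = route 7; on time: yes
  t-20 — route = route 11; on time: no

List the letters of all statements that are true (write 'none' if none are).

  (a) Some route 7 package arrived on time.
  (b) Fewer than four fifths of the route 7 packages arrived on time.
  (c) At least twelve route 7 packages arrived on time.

(a), (c)

|A| = 16, |A ∩ B| = 13, |A ∖ B| = 3.
(a) A ∩ B ≠ ∅ (|A ∩ B| ≥ 1): holds.
(b) |A ∩ B| / |A| < 4/5: fails.
(c) |A ∩ B| ≥ 12: holds.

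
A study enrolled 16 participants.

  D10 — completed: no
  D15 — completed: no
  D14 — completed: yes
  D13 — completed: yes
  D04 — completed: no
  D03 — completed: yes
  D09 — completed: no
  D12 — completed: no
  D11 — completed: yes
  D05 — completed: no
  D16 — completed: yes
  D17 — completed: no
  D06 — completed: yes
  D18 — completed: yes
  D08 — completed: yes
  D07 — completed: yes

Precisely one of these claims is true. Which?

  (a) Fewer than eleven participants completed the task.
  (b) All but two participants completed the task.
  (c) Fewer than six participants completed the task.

(a)

|A| = 16, |A ∩ B| = 9, |A ∖ B| = 7.
(a) requires |A ∩ B| < 11: true.
(b) requires |A ∖ B| = 2: false.
(c) requires |A ∩ B| < 6: false.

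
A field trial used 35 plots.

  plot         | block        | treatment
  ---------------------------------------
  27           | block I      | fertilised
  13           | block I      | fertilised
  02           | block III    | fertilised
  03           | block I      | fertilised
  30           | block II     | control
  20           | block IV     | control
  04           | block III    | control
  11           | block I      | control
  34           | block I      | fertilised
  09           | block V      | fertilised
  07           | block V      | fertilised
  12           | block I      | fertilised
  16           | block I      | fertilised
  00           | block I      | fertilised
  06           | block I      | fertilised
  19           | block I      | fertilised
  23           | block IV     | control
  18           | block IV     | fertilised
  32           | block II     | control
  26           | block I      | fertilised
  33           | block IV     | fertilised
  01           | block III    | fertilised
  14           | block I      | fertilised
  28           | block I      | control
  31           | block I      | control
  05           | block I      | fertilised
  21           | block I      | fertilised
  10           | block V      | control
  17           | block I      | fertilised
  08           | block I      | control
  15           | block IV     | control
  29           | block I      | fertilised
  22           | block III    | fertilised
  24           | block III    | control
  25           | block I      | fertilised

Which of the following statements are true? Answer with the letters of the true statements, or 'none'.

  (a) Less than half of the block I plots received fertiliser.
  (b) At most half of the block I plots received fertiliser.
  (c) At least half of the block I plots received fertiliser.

|A| = 20, |A ∩ B| = 16, |A ∖ B| = 4.
(a) |A ∩ B| < |A ∖ B|: fails.
(b) |A ∩ B| ≤ |A ∖ B|: fails.
(c) |A ∩ B| ≥ |A ∖ B|: holds.

(c)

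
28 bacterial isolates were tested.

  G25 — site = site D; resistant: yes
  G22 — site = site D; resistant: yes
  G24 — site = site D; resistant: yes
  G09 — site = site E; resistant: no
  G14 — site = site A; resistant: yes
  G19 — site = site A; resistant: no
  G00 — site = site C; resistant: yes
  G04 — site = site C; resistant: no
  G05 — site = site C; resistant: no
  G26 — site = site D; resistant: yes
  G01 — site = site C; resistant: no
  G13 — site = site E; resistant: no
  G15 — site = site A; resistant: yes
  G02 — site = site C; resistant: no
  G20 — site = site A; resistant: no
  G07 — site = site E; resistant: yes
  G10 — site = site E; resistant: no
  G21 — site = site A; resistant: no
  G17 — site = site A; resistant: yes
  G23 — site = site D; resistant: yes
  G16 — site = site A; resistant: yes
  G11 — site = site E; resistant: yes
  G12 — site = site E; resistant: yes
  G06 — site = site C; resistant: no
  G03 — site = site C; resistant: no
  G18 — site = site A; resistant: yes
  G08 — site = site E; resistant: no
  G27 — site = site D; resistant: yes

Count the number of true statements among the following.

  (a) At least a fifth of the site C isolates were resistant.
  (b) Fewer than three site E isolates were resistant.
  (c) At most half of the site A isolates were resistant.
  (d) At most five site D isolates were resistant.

0

(a) site C: |A| = 7, |A ∩ B| = 1; needs |A ∩ B| / |A| ≥ 1/5 — false.
(b) site E: |A| = 7, |A ∩ B| = 3; needs |A ∩ B| < 3 — false.
(c) site A: |A| = 8, |A ∩ B| = 5; needs |A ∩ B| ≤ |A ∖ B| — false.
(d) site D: |A| = 6, |A ∩ B| = 6; needs |A ∩ B| ≤ 5 — false.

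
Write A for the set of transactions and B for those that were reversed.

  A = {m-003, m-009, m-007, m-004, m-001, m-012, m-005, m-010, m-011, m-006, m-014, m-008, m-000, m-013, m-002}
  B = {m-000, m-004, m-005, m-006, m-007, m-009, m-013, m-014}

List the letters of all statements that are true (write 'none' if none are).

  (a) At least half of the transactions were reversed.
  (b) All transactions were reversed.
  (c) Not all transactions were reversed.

(a), (c)

|A| = 15, |A ∩ B| = 8, |A ∖ B| = 7.
(a) |A ∩ B| ≥ |A ∖ B|: holds.
(b) A ⊆ B, i.e. every element of A is in B (|A ∖ B| = 0): fails.
(c) A ⊄ B (|A ∖ B| ≥ 1): holds.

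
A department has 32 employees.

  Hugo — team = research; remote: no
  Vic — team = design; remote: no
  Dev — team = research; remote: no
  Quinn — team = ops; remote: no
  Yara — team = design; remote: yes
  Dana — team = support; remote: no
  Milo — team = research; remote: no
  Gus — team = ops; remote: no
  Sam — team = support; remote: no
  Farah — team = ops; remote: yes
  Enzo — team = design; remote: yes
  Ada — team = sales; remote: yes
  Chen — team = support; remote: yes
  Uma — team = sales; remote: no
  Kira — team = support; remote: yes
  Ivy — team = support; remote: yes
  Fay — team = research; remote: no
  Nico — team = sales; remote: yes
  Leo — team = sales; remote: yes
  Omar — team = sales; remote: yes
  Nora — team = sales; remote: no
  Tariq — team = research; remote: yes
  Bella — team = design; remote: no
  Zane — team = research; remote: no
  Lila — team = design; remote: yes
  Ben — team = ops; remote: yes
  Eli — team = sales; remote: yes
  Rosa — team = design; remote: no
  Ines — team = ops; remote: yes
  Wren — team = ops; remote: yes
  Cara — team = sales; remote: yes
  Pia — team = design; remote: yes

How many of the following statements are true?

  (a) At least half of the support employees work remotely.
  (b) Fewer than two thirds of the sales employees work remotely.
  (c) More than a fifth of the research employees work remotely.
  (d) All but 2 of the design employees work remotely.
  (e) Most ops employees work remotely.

(a) support: |A| = 5, |A ∩ B| = 3; needs |A ∩ B| ≥ |A ∖ B| — true.
(b) sales: |A| = 8, |A ∩ B| = 6; needs |A ∩ B| / |A| < 2/3 — false.
(c) research: |A| = 6, |A ∩ B| = 1; needs |A ∩ B| / |A| > 1/5 — false.
(d) design: |A| = 7, |A ∩ B| = 4; needs |A ∖ B| = 2 — false.
(e) ops: |A| = 6, |A ∩ B| = 4; needs |A ∩ B| > |A ∖ B| — true.

2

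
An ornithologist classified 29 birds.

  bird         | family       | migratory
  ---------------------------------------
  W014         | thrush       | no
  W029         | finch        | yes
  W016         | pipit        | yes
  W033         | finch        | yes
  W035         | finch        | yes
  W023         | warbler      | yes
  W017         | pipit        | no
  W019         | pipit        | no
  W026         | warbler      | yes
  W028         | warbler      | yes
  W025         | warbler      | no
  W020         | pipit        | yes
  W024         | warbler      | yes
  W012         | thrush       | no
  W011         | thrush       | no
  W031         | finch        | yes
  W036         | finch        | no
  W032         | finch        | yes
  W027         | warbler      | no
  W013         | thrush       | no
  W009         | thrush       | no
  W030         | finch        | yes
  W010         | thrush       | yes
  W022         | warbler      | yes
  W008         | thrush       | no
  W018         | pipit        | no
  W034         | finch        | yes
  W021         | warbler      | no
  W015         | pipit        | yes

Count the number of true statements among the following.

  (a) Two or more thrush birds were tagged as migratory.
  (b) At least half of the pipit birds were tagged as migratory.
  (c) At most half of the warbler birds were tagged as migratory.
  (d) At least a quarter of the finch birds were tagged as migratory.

2

(a) thrush: |A| = 7, |A ∩ B| = 1; needs |A ∩ B| ≥ 2 — false.
(b) pipit: |A| = 6, |A ∩ B| = 3; needs |A ∩ B| ≥ |A ∖ B| — true.
(c) warbler: |A| = 8, |A ∩ B| = 5; needs |A ∩ B| ≤ |A ∖ B| — false.
(d) finch: |A| = 8, |A ∩ B| = 7; needs |A ∩ B| / |A| ≥ 1/4 — true.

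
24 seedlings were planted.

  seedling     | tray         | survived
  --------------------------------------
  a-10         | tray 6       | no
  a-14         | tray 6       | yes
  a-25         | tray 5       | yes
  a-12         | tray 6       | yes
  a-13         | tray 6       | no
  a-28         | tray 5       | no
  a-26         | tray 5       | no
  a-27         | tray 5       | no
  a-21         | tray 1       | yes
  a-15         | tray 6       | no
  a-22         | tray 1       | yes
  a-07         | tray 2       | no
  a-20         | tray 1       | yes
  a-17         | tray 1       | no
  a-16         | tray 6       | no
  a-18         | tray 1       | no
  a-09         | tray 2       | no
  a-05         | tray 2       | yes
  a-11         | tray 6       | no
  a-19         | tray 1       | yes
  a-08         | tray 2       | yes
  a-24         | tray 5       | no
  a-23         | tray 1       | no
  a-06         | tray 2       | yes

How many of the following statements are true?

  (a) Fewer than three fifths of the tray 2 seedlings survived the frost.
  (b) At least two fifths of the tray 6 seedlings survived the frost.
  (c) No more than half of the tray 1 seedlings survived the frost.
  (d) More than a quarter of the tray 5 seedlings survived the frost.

0

(a) tray 2: |A| = 5, |A ∩ B| = 3; needs |A ∩ B| / |A| < 3/5 — false.
(b) tray 6: |A| = 7, |A ∩ B| = 2; needs |A ∩ B| / |A| ≥ 2/5 — false.
(c) tray 1: |A| = 7, |A ∩ B| = 4; needs |A ∩ B| ≤ |A ∖ B| — false.
(d) tray 5: |A| = 5, |A ∩ B| = 1; needs |A ∩ B| / |A| > 1/4 — false.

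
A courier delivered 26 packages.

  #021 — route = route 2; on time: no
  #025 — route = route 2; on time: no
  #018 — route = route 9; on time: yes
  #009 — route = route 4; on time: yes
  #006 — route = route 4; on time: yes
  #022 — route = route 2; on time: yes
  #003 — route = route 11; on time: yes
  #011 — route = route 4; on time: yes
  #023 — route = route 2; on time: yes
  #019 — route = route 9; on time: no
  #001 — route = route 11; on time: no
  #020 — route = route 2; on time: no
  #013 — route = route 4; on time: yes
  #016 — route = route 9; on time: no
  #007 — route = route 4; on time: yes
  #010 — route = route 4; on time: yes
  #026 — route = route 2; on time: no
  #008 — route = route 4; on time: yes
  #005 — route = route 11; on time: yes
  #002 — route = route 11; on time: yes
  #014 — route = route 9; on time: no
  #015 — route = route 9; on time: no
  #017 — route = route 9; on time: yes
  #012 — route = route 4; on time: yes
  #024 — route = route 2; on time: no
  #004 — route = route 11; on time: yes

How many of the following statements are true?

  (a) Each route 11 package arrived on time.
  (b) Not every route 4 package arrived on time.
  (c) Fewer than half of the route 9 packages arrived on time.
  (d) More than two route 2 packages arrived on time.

1

(a) route 11: |A| = 5, |A ∩ B| = 4; needs A ⊆ B, i.e. every element of A is in B (|A ∖ B| = 0) — false.
(b) route 4: |A| = 8, |A ∩ B| = 8; needs A ⊄ B (|A ∖ B| ≥ 1) — false.
(c) route 9: |A| = 6, |A ∩ B| = 2; needs |A ∩ B| < |A ∖ B| — true.
(d) route 2: |A| = 7, |A ∩ B| = 2; needs |A ∩ B| > 2 — false.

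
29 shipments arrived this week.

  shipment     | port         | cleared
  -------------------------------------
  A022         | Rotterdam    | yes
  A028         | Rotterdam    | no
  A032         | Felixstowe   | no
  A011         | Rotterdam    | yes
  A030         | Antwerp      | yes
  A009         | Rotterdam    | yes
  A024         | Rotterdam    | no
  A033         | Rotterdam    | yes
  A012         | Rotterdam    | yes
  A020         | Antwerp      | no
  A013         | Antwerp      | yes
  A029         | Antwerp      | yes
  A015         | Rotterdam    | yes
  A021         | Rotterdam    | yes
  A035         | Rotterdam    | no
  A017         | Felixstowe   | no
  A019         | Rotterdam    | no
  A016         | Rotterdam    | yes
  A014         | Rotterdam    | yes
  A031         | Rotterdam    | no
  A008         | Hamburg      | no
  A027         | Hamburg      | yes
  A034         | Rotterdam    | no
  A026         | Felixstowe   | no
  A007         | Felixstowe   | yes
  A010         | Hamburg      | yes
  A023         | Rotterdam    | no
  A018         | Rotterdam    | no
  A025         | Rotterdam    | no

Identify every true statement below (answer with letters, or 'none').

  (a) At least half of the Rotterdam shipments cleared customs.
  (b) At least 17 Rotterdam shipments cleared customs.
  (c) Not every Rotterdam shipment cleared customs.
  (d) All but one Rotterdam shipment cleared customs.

(a), (c)

|A| = 18, |A ∩ B| = 9, |A ∖ B| = 9.
(a) |A ∩ B| ≥ |A ∖ B|: holds.
(b) |A ∩ B| ≥ 17: fails.
(c) A ⊄ B (|A ∖ B| ≥ 1): holds.
(d) |A ∖ B| = 1: fails.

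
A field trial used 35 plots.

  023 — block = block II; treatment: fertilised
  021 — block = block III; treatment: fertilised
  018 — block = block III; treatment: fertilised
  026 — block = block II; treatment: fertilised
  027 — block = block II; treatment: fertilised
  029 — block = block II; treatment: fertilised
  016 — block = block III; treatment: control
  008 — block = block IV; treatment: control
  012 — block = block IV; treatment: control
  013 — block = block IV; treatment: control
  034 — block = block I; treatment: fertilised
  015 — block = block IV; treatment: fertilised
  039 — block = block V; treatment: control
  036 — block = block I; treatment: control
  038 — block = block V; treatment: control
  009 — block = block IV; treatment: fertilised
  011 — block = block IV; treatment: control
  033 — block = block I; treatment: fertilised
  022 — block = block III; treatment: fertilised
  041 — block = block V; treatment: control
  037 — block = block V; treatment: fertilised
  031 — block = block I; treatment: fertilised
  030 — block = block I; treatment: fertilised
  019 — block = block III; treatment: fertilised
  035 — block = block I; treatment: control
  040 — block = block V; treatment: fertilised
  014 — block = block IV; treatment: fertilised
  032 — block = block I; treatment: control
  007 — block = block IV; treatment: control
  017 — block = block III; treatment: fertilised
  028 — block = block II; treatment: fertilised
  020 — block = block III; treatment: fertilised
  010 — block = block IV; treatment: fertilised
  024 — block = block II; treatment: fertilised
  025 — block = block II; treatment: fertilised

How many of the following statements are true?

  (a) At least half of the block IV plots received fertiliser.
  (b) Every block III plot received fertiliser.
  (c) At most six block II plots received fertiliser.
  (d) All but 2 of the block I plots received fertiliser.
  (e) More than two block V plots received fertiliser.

(a) block IV: |A| = 9, |A ∩ B| = 4; needs |A ∩ B| ≥ |A ∖ B| — false.
(b) block III: |A| = 7, |A ∩ B| = 6; needs A ⊆ B, i.e. every element of A is in B (|A ∖ B| = 0) — false.
(c) block II: |A| = 7, |A ∩ B| = 7; needs |A ∩ B| ≤ 6 — false.
(d) block I: |A| = 7, |A ∩ B| = 4; needs |A ∖ B| = 2 — false.
(e) block V: |A| = 5, |A ∩ B| = 2; needs |A ∩ B| > 2 — false.

0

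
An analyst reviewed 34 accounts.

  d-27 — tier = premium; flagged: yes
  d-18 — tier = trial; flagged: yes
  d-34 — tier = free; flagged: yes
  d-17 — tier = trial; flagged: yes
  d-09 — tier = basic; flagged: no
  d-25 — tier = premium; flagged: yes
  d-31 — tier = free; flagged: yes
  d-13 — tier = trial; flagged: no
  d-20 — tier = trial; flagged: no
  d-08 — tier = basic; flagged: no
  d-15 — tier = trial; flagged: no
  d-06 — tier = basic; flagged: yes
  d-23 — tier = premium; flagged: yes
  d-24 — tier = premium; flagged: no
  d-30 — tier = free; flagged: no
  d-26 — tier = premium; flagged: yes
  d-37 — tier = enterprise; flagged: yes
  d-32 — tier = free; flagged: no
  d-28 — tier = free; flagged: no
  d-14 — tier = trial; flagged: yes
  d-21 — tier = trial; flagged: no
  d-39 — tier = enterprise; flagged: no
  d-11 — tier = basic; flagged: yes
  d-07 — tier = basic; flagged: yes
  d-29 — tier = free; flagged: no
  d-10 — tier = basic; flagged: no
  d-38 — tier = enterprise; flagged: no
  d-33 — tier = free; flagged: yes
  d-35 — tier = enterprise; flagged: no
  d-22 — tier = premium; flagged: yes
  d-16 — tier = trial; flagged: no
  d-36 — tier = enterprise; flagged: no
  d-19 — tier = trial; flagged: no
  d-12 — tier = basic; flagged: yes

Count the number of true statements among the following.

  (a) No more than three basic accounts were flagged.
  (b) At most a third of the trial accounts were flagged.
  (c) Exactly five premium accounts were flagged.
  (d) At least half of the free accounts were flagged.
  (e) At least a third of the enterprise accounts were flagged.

2

(a) basic: |A| = 7, |A ∩ B| = 4; needs |A ∩ B| ≤ 3 — false.
(b) trial: |A| = 9, |A ∩ B| = 3; needs |A ∩ B| / |A| ≤ 1/3 — true.
(c) premium: |A| = 6, |A ∩ B| = 5; needs |A ∩ B| = 5 — true.
(d) free: |A| = 7, |A ∩ B| = 3; needs |A ∩ B| ≥ |A ∖ B| — false.
(e) enterprise: |A| = 5, |A ∩ B| = 1; needs |A ∩ B| / |A| ≥ 1/3 — false.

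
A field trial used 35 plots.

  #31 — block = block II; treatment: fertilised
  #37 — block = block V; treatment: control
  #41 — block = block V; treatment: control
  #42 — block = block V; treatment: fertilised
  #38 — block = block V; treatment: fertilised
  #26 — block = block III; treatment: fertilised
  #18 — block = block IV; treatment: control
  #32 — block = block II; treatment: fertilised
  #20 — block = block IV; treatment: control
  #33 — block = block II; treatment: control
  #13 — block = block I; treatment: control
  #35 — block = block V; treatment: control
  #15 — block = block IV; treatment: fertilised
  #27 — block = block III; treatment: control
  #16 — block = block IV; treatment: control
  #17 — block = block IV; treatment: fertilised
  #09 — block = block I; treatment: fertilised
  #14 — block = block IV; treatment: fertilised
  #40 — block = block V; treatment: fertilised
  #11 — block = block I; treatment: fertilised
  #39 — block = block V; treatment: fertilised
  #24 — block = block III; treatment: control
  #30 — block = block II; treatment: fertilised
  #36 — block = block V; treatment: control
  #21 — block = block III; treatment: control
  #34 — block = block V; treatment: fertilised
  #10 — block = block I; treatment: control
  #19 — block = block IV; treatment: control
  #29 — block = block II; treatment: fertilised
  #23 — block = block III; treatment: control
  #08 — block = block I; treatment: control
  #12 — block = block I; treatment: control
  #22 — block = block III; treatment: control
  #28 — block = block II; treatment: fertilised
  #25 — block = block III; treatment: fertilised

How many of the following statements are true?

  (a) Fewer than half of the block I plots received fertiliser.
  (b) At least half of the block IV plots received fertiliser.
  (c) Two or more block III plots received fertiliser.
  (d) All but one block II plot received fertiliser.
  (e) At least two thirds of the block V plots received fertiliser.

(a) block I: |A| = 6, |A ∩ B| = 2; needs |A ∩ B| < |A ∖ B| — true.
(b) block IV: |A| = 7, |A ∩ B| = 3; needs |A ∩ B| ≥ |A ∖ B| — false.
(c) block III: |A| = 7, |A ∩ B| = 2; needs |A ∩ B| ≥ 2 — true.
(d) block II: |A| = 6, |A ∩ B| = 5; needs |A ∖ B| = 1 — true.
(e) block V: |A| = 9, |A ∩ B| = 5; needs |A ∩ B| / |A| ≥ 2/3 — false.

3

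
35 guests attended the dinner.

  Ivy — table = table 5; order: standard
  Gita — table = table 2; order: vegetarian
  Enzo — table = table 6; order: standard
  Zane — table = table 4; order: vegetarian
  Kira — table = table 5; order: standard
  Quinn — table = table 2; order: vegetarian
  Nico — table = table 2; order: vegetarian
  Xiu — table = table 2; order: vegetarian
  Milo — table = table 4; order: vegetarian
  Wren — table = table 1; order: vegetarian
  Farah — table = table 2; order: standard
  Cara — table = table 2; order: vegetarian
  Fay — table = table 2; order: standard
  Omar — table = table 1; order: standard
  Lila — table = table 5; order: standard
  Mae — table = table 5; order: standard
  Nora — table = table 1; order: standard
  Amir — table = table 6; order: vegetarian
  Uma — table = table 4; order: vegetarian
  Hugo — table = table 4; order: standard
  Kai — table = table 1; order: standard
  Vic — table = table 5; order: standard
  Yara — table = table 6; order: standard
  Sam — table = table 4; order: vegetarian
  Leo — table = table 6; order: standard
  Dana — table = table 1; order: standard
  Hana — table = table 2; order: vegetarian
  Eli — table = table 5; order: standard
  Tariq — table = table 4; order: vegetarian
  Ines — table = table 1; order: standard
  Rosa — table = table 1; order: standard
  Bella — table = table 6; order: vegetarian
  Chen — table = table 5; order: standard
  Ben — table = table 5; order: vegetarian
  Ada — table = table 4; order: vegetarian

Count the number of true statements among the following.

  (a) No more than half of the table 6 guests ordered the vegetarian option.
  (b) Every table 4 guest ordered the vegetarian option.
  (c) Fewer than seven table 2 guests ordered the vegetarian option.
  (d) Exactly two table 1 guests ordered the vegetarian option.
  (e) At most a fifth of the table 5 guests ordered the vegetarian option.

3

(a) table 6: |A| = 5, |A ∩ B| = 2; needs |A ∩ B| ≤ |A ∖ B| — true.
(b) table 4: |A| = 7, |A ∩ B| = 6; needs A ⊆ B, i.e. every element of A is in B (|A ∖ B| = 0) — false.
(c) table 2: |A| = 8, |A ∩ B| = 6; needs |A ∩ B| < 7 — true.
(d) table 1: |A| = 7, |A ∩ B| = 1; needs |A ∩ B| = 2 — false.
(e) table 5: |A| = 8, |A ∩ B| = 1; needs |A ∩ B| / |A| ≤ 1/5 — true.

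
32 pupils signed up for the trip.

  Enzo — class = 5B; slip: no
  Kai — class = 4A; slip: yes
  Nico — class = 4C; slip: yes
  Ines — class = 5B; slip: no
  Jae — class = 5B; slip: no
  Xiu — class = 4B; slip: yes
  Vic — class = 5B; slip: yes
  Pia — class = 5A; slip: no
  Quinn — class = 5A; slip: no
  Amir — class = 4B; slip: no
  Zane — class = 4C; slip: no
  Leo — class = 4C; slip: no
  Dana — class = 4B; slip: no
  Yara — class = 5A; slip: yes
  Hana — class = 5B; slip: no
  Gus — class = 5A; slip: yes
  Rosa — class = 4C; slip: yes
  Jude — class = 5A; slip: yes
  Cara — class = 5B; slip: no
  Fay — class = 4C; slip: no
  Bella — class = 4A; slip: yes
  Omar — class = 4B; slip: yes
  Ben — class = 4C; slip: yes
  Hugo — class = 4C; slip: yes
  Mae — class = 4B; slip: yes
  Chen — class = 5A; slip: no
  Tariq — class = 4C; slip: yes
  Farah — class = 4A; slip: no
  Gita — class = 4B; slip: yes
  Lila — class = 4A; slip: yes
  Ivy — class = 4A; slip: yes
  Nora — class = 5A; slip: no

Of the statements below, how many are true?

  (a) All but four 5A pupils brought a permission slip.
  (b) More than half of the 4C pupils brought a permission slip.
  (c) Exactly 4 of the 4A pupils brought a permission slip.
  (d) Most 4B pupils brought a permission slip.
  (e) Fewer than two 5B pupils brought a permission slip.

(a) 5A: |A| = 7, |A ∩ B| = 3; needs |A ∖ B| = 4 — true.
(b) 4C: |A| = 8, |A ∩ B| = 5; needs |A ∩ B| > |A ∖ B| — true.
(c) 4A: |A| = 5, |A ∩ B| = 4; needs |A ∩ B| = 4 — true.
(d) 4B: |A| = 6, |A ∩ B| = 4; needs |A ∩ B| > |A ∖ B| — true.
(e) 5B: |A| = 6, |A ∩ B| = 1; needs |A ∩ B| < 2 — true.

5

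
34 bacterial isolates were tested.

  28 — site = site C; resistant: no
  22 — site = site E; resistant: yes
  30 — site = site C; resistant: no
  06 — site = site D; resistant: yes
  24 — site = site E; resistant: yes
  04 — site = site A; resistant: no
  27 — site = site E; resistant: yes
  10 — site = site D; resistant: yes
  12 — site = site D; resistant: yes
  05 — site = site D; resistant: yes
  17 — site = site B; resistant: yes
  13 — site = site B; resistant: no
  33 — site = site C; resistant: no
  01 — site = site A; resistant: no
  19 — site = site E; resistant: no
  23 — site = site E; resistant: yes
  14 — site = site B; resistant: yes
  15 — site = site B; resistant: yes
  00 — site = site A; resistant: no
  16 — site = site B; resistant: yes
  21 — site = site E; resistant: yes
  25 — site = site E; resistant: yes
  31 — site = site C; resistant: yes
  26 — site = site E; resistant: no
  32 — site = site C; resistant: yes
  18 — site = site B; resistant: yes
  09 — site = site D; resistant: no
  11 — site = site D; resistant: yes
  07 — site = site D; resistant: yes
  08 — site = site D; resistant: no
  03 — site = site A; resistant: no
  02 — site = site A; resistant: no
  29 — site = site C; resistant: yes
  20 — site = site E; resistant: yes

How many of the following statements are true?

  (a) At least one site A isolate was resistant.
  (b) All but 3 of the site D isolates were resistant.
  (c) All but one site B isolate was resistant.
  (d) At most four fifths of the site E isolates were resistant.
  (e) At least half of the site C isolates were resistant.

3

(a) site A: |A| = 5, |A ∩ B| = 0; needs A ∩ B ≠ ∅ (|A ∩ B| ≥ 1) — false.
(b) site D: |A| = 8, |A ∩ B| = 6; needs |A ∖ B| = 3 — false.
(c) site B: |A| = 6, |A ∩ B| = 5; needs |A ∖ B| = 1 — true.
(d) site E: |A| = 9, |A ∩ B| = 7; needs |A ∩ B| / |A| ≤ 4/5 — true.
(e) site C: |A| = 6, |A ∩ B| = 3; needs |A ∩ B| ≥ |A ∖ B| — true.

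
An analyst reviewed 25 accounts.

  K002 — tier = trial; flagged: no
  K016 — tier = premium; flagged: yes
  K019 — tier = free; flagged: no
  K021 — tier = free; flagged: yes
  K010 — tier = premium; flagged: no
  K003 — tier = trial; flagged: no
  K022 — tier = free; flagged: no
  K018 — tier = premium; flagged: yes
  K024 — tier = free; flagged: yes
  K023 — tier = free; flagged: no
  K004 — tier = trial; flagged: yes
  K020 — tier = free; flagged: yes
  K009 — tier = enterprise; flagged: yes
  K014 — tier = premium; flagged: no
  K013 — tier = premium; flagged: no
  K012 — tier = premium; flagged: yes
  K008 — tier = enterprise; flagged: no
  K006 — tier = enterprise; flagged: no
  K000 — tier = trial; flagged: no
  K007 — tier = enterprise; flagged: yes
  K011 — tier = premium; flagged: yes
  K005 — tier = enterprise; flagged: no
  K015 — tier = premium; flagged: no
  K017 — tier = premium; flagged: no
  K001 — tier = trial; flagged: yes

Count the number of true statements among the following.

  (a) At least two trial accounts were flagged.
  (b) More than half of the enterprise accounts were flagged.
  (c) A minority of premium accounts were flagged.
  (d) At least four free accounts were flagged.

(a) trial: |A| = 5, |A ∩ B| = 2; needs |A ∩ B| ≥ 2 — true.
(b) enterprise: |A| = 5, |A ∩ B| = 2; needs |A ∩ B| > |A ∖ B| — false.
(c) premium: |A| = 9, |A ∩ B| = 4; needs |A ∩ B| < |A ∖ B| — true.
(d) free: |A| = 6, |A ∩ B| = 3; needs |A ∩ B| ≥ 4 — false.

2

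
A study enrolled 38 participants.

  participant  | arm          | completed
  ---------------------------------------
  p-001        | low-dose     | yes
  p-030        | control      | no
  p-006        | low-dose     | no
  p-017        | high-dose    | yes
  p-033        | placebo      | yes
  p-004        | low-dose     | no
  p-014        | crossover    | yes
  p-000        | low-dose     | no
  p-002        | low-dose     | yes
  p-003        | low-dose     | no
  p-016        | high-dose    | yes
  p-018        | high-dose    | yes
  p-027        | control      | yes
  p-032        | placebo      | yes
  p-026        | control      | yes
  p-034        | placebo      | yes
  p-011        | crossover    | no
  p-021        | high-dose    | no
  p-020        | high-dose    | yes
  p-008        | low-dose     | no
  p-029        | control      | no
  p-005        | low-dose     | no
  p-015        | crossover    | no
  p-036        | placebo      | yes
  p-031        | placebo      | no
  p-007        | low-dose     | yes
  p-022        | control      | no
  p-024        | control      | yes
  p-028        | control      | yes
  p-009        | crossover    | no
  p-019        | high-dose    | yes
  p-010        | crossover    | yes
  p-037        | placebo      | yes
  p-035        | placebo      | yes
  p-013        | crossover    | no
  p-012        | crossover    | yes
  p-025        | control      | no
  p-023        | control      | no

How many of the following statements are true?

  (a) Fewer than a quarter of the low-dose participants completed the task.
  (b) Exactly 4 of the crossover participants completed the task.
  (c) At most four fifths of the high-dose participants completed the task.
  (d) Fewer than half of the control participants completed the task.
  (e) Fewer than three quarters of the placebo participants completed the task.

1

(a) low-dose: |A| = 9, |A ∩ B| = 3; needs |A ∩ B| / |A| < 1/4 — false.
(b) crossover: |A| = 7, |A ∩ B| = 3; needs |A ∩ B| = 4 — false.
(c) high-dose: |A| = 6, |A ∩ B| = 5; needs |A ∩ B| / |A| ≤ 4/5 — false.
(d) control: |A| = 9, |A ∩ B| = 4; needs |A ∩ B| < |A ∖ B| — true.
(e) placebo: |A| = 7, |A ∩ B| = 6; needs |A ∩ B| / |A| < 3/4 — false.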